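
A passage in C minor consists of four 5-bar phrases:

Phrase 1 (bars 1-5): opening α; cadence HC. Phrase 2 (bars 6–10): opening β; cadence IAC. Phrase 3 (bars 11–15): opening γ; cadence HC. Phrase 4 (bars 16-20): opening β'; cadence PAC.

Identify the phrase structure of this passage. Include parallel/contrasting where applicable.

contrasting double period

Four phrases in two halves: the first half (bars 1-10) ends with an imperfect authentic cadence, the second (mm. 11–20) with a perfect authentic cadence — a large antecedent–consequent pair, i.e. a double period.
Phrase 3 begins with different material from phrase 1, making it contrasting.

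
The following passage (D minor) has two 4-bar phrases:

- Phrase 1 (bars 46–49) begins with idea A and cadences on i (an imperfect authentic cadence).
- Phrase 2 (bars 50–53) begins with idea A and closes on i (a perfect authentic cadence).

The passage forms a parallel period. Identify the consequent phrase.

phrase 2

The phrase ending with the weaker cadence (imperfect authentic cadence) is the antecedent; the one ending more conclusively (perfect authentic cadence) is the consequent. The consequent is phrase 2.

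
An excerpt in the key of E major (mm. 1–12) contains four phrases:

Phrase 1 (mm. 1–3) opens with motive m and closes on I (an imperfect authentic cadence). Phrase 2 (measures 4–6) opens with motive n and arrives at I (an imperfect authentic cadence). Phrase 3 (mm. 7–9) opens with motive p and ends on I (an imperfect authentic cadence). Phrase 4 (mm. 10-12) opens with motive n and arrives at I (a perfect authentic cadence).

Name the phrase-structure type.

Four phrases in two halves: the first half (mm. 1–6) ends with an imperfect authentic cadence, the second (mm. 7–12) with a perfect authentic cadence — a large antecedent–consequent pair, i.e. a double period.
Phrase 3 begins with different material from phrase 1, making it contrasting.

contrasting double period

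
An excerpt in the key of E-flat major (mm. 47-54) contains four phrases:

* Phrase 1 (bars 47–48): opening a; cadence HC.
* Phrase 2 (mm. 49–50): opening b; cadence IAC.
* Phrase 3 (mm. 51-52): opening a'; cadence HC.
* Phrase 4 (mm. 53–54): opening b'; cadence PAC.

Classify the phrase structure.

parallel double period

Four phrases in two halves: the first half (mm. 47-50) ends with an imperfect authentic cadence, the second (measures 51–54) with a perfect authentic cadence — a large antecedent–consequent pair, i.e. a double period.
Phrase 3 begins with the same material as phrase 1, making it parallel.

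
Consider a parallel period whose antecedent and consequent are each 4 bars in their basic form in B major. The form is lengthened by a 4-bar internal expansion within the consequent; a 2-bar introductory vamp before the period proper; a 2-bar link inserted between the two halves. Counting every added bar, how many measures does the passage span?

Basic parallel period: 4 + 4 = 8 bars.
8 (basic form) + 4 (internal expansion) + 2 (introduction) + 2 (link) = 16.

16 measures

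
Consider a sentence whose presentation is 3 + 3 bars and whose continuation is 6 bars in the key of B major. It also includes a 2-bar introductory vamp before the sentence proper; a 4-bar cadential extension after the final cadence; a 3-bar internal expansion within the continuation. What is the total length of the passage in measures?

21 measures

Basic sentence: 3 + 3 + 6 = 12 bars.
12 (basic form) + 2 (introduction) + 4 (cadential extension) + 3 (internal expansion) = 21.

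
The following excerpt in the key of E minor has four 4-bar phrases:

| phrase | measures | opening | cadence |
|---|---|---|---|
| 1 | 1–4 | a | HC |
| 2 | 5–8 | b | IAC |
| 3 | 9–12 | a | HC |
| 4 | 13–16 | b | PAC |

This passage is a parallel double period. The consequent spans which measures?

In a double period the four phrases pair into a large antecedent (phrases 1–2, ending imperfect authentic cadence) and a large consequent (phrases 3–4, ending perfect authentic cadence). The consequent spans mm. 9-16.

measures 9–16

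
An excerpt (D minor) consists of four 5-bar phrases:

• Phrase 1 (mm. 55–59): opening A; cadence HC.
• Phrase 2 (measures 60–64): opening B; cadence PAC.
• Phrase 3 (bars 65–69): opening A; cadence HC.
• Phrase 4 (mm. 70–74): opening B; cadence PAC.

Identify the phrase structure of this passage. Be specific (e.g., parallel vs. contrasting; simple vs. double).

repeated period

The cadence pattern HC–PAC–HC–PAC is weak–strong twice, and phrases 3–4 restate phrases 1–2: a period heard twice, not a double period (which would end weakly at phrase 2).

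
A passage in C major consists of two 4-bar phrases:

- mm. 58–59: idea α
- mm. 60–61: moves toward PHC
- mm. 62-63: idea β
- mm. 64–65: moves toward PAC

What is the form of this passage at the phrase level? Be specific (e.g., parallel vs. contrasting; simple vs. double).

Phrase 1 ends with a Phrygian half cadence (weaker) and phrase 2 with a perfect authentic cadence (stronger): antecedent + consequent = a period.
The two phrases open with different material (α / β), so the period is contrasting.

contrasting period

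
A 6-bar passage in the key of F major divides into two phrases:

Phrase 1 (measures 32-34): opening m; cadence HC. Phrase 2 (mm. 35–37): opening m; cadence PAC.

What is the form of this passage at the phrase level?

Phrase 1 ends with a half cadence (weaker) and phrase 2 with a perfect authentic cadence (stronger): antecedent + consequent = a period.
The two phrases open with the same material (m / m), so the period is parallel.

parallel period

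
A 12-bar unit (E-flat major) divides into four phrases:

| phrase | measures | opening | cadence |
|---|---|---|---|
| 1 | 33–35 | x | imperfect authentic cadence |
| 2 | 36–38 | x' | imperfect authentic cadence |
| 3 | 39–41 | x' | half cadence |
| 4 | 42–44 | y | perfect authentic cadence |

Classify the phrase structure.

Four phrases in two halves: the first half (measures 33-38) ends with an imperfect authentic cadence, the second (mm. 39–44) with a perfect authentic cadence — a large antecedent–consequent pair, i.e. a double period.
Phrase 3 begins with the same material as phrase 1, making it parallel.

parallel double period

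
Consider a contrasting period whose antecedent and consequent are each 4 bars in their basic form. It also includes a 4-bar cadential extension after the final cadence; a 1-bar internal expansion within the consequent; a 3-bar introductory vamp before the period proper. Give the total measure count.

Basic contrasting period: 4 + 4 = 8 bars.
8 (basic form) + 4 (cadential extension) + 1 (internal expansion) + 3 (introduction) = 16.

16 measures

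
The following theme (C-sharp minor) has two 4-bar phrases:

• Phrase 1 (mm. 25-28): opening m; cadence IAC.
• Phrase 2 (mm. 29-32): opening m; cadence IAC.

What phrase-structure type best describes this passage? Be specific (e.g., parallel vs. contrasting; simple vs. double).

Both phrases have the same opening (m) and the same cadence (imperfect authentic cadence): the second is a restatement, not a consequent, so this is a repeated phrase rather than a period.

repeated phrase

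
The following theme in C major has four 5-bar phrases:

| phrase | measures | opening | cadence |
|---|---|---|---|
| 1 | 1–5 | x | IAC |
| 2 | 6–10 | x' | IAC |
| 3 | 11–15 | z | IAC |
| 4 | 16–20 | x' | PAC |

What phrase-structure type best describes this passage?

contrasting double period

Four phrases in two halves: the first half (mm. 1-10) ends with an imperfect authentic cadence, the second (measures 11–20) with a perfect authentic cadence — a large antecedent–consequent pair, i.e. a double period.
Phrase 3 begins with different material from phrase 1, making it contrasting.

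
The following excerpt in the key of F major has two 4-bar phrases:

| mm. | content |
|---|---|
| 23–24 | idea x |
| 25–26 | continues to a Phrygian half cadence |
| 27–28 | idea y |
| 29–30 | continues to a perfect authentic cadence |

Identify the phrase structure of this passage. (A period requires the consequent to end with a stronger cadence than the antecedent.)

contrasting period

Phrase 1 ends with a Phrygian half cadence (weaker) and phrase 2 with a perfect authentic cadence (stronger): antecedent + consequent = a period.
The two phrases open with different material (x / y), so the period is contrasting.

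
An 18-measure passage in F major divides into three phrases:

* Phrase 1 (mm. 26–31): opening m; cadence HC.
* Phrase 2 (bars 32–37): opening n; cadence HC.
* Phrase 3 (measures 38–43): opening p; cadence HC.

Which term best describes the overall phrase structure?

phrase group

The final phrase closes with a half cadence, which is not stronger than the preceding half cadence; the 3 phrases lack an overall antecedent–consequent design and so form a phrase group.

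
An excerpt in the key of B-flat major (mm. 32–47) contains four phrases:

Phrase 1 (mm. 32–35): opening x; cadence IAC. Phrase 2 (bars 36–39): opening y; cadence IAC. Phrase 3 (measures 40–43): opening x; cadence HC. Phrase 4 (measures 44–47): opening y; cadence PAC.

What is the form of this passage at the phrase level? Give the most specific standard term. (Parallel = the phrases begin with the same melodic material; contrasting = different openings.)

parallel double period

Four phrases in two halves: the first half (mm. 32–39) ends with an imperfect authentic cadence, the second (measures 40–47) with a perfect authentic cadence — a large antecedent–consequent pair, i.e. a double period.
Phrase 3 begins with the same material as phrase 1, making it parallel.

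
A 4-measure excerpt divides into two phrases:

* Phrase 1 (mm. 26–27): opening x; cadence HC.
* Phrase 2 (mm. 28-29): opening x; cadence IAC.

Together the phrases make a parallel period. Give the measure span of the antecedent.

The phrase ending with the weaker cadence (half cadence) is the antecedent; the one ending more conclusively (imperfect authentic cadence) is the consequent. The antecedent is measures 26–27.

measures 26–27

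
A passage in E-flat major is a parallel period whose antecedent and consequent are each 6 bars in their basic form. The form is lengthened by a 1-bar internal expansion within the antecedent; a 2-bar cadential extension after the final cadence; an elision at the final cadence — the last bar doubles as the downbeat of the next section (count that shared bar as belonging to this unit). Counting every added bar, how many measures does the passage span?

Basic parallel period: 6 + 6 = 12 bars.
12 (basic form) + 1 (internal expansion) + 2 (cadential extension) = 15.
The elision shares a bar with the next section but does not change this unit's count.

15 measures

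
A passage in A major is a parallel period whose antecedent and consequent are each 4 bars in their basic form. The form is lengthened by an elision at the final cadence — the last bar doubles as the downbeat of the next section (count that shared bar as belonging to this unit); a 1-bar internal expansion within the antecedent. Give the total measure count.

9 measures

Basic parallel period: 4 + 4 = 8 bars.
8 (basic form) + 1 (internal expansion) = 9.
The elision shares a bar with the next section but does not change this unit's count.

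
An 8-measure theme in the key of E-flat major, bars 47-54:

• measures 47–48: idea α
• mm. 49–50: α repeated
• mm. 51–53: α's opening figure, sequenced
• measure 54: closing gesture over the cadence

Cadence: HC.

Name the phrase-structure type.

sentence

Basic idea (measures 47-48) + its repetition (mm. 49–50) form the presentation; fragmentation and cadence (mm. 51-54) form the continuation — the 8-bar whole is a sentence.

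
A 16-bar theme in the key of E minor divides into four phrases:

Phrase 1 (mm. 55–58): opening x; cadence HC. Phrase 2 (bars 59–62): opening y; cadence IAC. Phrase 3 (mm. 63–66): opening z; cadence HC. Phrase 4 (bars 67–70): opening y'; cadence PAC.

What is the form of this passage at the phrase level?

Four phrases in two halves: the first half (measures 55-62) ends with an imperfect authentic cadence, the second (bars 63-70) with a perfect authentic cadence — a large antecedent–consequent pair, i.e. a double period.
Phrase 3 begins with different material from phrase 1, making it contrasting.

contrasting double period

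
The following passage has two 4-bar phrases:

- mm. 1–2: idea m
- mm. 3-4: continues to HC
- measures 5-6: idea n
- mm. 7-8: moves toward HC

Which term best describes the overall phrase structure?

phrase group

The second phrase closes with a half cadence, which is not stronger than the first phrase's half cadence; without a weak→strong cadential pair there is no antecedent–consequent relationship, so this is a phrase group rather than a period.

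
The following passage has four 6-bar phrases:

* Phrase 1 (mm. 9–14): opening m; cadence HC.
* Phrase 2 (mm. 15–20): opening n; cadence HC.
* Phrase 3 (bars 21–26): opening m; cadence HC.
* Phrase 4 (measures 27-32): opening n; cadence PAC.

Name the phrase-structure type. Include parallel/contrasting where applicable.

Four phrases in two halves: the first half (measures 9-20) ends with a half cadence, the second (bars 21–32) with a perfect authentic cadence — a large antecedent–consequent pair, i.e. a double period.
Phrase 3 begins with the same material as phrase 1, making it parallel.

parallel double period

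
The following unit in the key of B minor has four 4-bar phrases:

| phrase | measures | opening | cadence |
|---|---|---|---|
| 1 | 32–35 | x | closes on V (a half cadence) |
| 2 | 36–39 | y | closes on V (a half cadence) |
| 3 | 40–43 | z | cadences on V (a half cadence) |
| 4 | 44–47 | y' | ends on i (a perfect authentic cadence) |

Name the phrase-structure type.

contrasting double period

Four phrases in two halves: the first half (mm. 32–39) ends with a half cadence, the second (bars 40–47) with a perfect authentic cadence — a large antecedent–consequent pair, i.e. a double period.
Phrase 3 begins with different material from phrase 1, making it contrasting.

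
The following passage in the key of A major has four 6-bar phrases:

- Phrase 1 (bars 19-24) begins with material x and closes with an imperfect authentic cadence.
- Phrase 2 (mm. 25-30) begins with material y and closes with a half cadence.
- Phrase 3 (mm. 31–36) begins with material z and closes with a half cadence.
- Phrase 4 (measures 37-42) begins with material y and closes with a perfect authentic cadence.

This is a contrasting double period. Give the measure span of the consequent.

measures 31–42

In a double period the first pair of phrases (ending half cadence) is the large antecedent and the second pair (ending perfect authentic cadence) is the large consequent; the consequent is measures 31–42.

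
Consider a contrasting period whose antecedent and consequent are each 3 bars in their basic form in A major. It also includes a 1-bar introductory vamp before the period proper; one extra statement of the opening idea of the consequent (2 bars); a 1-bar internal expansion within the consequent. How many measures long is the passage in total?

10 measures

Basic contrasting period: 3 + 3 = 6 bars.
6 (basic form) + 1 (introduction) + 2 (extra statement) + 1 (internal expansion) = 10.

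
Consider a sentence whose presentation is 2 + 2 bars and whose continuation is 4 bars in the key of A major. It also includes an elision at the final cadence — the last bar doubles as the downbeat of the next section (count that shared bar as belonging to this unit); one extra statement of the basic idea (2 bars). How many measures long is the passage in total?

Basic sentence: 2 + 2 + 4 = 8 bars.
8 (basic form) + 2 (extra statement) = 10.
The elision shares a bar with the next section but does not change this unit's count.

10 measures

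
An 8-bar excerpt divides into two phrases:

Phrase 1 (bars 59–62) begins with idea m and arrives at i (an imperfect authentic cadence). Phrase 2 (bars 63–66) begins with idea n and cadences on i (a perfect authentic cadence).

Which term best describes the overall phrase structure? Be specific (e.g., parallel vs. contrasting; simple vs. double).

Phrase 1 ends with an imperfect authentic cadence (weaker) and phrase 2 with a perfect authentic cadence (stronger): antecedent + consequent = a period.
The two phrases open with different material (m / n), so the period is contrasting.

contrasting period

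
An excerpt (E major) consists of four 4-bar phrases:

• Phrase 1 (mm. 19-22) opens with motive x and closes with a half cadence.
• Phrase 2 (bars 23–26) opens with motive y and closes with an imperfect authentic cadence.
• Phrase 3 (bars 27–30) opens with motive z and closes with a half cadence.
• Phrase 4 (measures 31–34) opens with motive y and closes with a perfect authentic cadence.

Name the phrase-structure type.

contrasting double period

Four phrases in two halves: the first half (mm. 19–26) ends with an imperfect authentic cadence, the second (mm. 27-34) with a perfect authentic cadence — a large antecedent–consequent pair, i.e. a double period.
Phrase 3 begins with different material from phrase 1, making it contrasting.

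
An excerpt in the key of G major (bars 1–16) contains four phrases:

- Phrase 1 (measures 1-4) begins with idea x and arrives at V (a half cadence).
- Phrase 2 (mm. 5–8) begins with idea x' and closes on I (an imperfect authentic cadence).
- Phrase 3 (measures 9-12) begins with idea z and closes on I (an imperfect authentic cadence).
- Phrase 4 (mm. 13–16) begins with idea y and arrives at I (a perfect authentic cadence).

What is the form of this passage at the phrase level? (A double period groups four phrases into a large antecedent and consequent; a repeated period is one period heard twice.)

contrasting double period

Four phrases in two halves: the first half (measures 1–8) ends with an imperfect authentic cadence, the second (mm. 9-16) with a perfect authentic cadence — a large antecedent–consequent pair, i.e. a double period.
Phrase 3 begins with different material from phrase 1, making it contrasting.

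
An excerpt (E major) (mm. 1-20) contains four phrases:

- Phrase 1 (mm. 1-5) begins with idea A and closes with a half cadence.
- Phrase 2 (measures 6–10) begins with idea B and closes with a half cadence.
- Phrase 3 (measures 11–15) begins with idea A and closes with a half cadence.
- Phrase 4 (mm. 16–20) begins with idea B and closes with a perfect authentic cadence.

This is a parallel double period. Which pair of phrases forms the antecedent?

In a double period the first pair of phrases (ending half cadence) is the large antecedent and the second pair (ending perfect authentic cadence) is the large consequent; the antecedent is phrases 1 and 2.

phrases 1 and 2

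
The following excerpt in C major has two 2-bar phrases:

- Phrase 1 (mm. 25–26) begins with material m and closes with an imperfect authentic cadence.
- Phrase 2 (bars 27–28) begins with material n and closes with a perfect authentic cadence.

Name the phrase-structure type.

contrasting period

Phrase 1 ends with an imperfect authentic cadence (weaker) and phrase 2 with a perfect authentic cadence (stronger): antecedent + consequent = a period.
The two phrases open with different material (m / n), so the period is contrasting.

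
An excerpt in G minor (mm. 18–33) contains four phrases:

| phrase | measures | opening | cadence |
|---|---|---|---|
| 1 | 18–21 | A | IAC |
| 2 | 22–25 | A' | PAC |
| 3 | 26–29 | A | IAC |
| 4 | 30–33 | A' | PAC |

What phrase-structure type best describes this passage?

repeated period

The cadence pattern IAC–PAC–IAC–PAC is weak–strong twice, and phrases 3–4 restate phrases 1–2: a period heard twice, not a double period (which would end weakly at phrase 2).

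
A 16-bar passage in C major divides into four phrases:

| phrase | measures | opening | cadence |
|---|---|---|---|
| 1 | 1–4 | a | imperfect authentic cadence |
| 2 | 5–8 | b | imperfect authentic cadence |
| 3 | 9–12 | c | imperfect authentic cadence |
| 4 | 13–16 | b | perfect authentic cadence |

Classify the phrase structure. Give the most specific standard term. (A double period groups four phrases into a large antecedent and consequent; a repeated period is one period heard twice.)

Four phrases in two halves: the first half (mm. 1-8) ends with an imperfect authentic cadence, the second (mm. 9–16) with a perfect authentic cadence — a large antecedent–consequent pair, i.e. a double period.
Phrase 3 begins with different material from phrase 1, making it contrasting.

contrasting double period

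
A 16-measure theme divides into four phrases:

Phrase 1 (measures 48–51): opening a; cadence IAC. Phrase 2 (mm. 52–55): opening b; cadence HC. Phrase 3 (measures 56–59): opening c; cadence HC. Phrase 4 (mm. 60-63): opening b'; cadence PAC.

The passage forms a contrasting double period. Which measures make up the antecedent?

measures 48–55

In a double period the four phrases pair into a large antecedent (phrases 1–2, ending half cadence) and a large consequent (phrases 3–4, ending perfect authentic cadence). The antecedent spans measures 48–55.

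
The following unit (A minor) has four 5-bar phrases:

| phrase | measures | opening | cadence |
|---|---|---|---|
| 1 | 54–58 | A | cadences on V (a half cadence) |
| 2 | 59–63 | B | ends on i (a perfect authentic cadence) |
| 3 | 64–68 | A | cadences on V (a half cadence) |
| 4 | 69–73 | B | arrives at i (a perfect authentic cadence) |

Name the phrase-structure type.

The cadence pattern HC–PAC–HC–PAC is weak–strong twice, and phrases 3–4 restate phrases 1–2: a period heard twice, not a double period (which would end weakly at phrase 2).

repeated period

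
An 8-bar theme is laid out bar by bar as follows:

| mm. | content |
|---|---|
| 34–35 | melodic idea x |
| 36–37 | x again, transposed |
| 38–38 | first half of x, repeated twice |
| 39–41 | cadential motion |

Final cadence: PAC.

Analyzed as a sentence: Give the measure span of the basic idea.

measures 34–35

The presentation of a sentence is the basic idea (mm. 34-35) plus its repetition (bars 36–37); the basic idea is therefore bars 34-35.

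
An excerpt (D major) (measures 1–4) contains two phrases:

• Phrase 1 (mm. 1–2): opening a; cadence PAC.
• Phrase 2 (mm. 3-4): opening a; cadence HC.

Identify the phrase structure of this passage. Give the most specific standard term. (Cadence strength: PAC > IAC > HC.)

phrase group

The second phrase closes with a half cadence, which is not stronger than the first phrase's perfect authentic cadence; without a weak→strong cadential pair there is no antecedent–consequent relationship, so this is a phrase group rather than a period.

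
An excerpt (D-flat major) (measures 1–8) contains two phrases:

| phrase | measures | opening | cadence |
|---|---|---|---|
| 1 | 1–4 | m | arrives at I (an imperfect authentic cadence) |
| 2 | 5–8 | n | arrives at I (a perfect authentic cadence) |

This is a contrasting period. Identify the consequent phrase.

phrase 2

The phrase ending with the weaker cadence (imperfect authentic cadence) is the antecedent; the one ending more conclusively (perfect authentic cadence) is the consequent. The consequent is phrase 2.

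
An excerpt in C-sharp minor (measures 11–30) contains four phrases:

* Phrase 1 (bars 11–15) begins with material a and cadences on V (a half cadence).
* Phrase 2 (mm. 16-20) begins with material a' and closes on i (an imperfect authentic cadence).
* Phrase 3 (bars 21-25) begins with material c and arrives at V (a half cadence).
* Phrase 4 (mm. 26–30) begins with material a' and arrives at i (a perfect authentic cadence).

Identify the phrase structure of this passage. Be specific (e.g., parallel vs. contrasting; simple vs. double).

contrasting double period

Four phrases in two halves: the first half (mm. 11–20) ends with an imperfect authentic cadence, the second (measures 21–30) with a perfect authentic cadence — a large antecedent–consequent pair, i.e. a double period.
Phrase 3 begins with different material from phrase 1, making it contrasting.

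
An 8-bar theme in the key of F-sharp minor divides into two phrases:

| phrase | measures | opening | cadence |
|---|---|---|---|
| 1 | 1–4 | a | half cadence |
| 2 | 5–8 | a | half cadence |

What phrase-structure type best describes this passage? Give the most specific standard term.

Both phrases have the same opening (a) and the same cadence (half cadence): the second is a restatement, not a consequent, so this is a repeated phrase rather than a period.

repeated phrase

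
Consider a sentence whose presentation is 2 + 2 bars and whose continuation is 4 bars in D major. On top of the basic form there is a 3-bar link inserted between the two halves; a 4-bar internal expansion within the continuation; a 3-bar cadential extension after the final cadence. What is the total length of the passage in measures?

Basic sentence: 2 + 2 + 4 = 8 bars.
8 (basic form) + 3 (link) + 4 (internal expansion) + 3 (cadential extension) = 18.

18 measures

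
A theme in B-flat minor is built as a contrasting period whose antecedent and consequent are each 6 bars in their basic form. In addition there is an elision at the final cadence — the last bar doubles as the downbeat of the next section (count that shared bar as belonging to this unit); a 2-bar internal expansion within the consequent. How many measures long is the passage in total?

14 measures

Basic contrasting period: 6 + 6 = 12 bars.
12 (basic form) + 2 (internal expansion) = 14.
The elision shares a bar with the next section but does not change this unit's count.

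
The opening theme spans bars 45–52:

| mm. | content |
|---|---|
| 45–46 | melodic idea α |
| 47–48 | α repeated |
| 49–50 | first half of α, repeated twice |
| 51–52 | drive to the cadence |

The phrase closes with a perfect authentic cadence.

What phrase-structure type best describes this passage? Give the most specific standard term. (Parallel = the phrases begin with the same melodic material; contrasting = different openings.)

Basic idea (mm. 45–46) + its repetition (mm. 47-48) form the presentation; fragmentation and cadence (mm. 49–52) form the continuation — the 8-bar whole is a sentence.

sentence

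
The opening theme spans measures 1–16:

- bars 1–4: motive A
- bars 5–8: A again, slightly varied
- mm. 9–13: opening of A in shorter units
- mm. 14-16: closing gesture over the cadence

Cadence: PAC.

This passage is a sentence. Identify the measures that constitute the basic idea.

The presentation of a sentence is the basic idea (mm. 1–4) plus its repetition (mm. 5–8); the basic idea is therefore mm. 1–4.

measures 1–4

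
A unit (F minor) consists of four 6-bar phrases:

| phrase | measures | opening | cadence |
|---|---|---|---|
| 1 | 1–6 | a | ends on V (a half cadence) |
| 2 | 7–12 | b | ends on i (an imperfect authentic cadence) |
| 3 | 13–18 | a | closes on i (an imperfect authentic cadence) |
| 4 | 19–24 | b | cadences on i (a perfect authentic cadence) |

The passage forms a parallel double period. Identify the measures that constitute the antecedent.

In a double period the four phrases pair into a large antecedent (phrases 1–2, ending imperfect authentic cadence) and a large consequent (phrases 3–4, ending perfect authentic cadence). The antecedent spans mm. 1–12.

measures 1–12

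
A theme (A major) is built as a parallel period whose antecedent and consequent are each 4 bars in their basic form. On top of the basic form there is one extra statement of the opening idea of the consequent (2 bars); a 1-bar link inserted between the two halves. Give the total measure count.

11 measures

Basic parallel period: 4 + 4 = 8 bars.
8 (basic form) + 2 (extra statement) + 1 (link) = 11.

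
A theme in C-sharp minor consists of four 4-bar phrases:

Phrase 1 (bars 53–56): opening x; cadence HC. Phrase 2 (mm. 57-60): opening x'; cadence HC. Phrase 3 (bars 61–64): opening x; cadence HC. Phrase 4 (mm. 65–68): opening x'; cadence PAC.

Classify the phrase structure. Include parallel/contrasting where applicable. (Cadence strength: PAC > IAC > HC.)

parallel double period

Four phrases in two halves: the first half (bars 53-60) ends with a half cadence, the second (mm. 61-68) with a perfect authentic cadence — a large antecedent–consequent pair, i.e. a double period.
Phrase 3 begins with the same material as phrase 1, making it parallel.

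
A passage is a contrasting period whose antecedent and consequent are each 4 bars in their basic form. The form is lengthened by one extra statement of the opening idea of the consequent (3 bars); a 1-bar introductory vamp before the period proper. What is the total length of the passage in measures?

Basic contrasting period: 4 + 4 = 8 bars.
8 (basic form) + 3 (extra statement) + 1 (introduction) = 12.

12 measures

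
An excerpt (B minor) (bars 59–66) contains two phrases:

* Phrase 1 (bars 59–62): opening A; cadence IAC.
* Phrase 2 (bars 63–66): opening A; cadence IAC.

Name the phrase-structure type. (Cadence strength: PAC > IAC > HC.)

Both phrases have the same opening (A) and the same cadence (imperfect authentic cadence): the second is a restatement, not a consequent, so this is a repeated phrase rather than a period.

repeated phrase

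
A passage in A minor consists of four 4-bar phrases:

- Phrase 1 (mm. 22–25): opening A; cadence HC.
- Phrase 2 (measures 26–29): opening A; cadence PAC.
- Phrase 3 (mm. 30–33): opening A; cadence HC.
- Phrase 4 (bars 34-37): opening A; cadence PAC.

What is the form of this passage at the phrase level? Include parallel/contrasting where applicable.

repeated period

The cadence pattern HC–PAC–HC–PAC is weak–strong twice, and phrases 3–4 restate phrases 1–2: a period heard twice, not a double period (which would end weakly at phrase 2).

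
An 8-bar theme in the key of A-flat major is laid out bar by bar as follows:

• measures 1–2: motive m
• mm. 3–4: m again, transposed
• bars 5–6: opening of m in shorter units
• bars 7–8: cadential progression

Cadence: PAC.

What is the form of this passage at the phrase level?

sentence

Basic idea (bars 1–2) + its repetition (bars 3–4) form the presentation; fragmentation and cadence (measures 5–8) form the continuation — the 8-bar whole is a sentence.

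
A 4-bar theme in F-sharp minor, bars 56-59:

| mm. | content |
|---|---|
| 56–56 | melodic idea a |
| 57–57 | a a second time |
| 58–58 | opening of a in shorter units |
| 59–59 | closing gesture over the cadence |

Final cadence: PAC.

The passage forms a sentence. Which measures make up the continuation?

measures 58–59

After the presentation (mm. 56–57), the continuation covers the fragmentation through the cadence: measures 58–59.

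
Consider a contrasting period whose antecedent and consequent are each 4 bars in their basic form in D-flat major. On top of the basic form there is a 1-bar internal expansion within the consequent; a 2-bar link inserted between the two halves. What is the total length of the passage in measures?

11 measures

Basic contrasting period: 4 + 4 = 8 bars.
8 (basic form) + 1 (internal expansion) + 2 (link) = 11.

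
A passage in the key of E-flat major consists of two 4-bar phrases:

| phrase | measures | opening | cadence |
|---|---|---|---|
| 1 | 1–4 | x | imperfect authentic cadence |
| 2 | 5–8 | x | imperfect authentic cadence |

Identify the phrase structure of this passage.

Both phrases have the same opening (x) and the same cadence (imperfect authentic cadence): the second is a restatement, not a consequent, so this is a repeated phrase rather than a period.

repeated phrase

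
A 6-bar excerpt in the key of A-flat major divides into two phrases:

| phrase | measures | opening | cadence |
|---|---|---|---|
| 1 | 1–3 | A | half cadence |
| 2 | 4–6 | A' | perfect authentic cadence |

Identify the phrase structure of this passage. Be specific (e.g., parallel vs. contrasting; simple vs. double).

parallel period

Phrase 1 ends with a half cadence (weaker) and phrase 2 with a perfect authentic cadence (stronger): antecedent + consequent = a period.
The two phrases open with the same material (A / A'), so the period is parallel.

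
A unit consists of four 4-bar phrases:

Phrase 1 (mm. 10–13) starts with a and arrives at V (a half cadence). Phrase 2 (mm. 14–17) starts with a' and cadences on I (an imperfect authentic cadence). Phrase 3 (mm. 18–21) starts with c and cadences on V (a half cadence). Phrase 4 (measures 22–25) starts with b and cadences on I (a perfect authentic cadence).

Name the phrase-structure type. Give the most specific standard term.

Four phrases in two halves: the first half (mm. 10-17) ends with an imperfect authentic cadence, the second (mm. 18–25) with a perfect authentic cadence — a large antecedent–consequent pair, i.e. a double period.
Phrase 3 begins with different material from phrase 1, making it contrasting.

contrasting double period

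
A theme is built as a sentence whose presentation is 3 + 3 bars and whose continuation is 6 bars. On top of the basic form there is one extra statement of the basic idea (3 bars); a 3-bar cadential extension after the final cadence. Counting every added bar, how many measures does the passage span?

18 measures

Basic sentence: 3 + 3 + 6 = 12 bars.
12 (basic form) + 3 (extra statement) + 3 (cadential extension) = 18.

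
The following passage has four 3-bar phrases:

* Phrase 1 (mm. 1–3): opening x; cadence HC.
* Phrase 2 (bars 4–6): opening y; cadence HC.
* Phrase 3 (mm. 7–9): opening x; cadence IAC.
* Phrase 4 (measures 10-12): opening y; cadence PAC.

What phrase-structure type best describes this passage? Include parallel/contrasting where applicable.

Four phrases in two halves: the first half (mm. 1-6) ends with a half cadence, the second (mm. 7-12) with a perfect authentic cadence — a large antecedent–consequent pair, i.e. a double period.
Phrase 3 begins with the same material as phrase 1, making it parallel.

parallel double period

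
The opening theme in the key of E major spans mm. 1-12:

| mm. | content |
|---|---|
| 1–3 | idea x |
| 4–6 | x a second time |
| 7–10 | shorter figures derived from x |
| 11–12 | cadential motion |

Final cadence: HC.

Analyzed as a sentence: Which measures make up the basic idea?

The presentation of a sentence is the basic idea (mm. 1–3) plus its repetition (mm. 4–6); the basic idea is therefore mm. 1–3.

measures 1–3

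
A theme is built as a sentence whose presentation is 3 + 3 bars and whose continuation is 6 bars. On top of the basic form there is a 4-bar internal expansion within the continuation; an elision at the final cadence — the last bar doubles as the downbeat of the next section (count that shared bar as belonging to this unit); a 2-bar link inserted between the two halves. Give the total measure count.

18 measures

Basic sentence: 3 + 3 + 6 = 12 bars.
12 (basic form) + 4 (internal expansion) + 2 (link) = 18.
The elision shares a bar with the next section but does not change this unit's count.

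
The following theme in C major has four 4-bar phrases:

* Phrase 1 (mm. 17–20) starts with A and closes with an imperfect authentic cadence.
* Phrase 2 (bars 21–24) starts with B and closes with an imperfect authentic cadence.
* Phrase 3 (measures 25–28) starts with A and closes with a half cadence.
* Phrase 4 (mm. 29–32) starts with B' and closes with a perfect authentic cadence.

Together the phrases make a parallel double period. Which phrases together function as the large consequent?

In a double period the first pair of phrases (ending imperfect authentic cadence) is the large antecedent and the second pair (ending perfect authentic cadence) is the large consequent; the consequent is phrases 3 and 4.

phrases 3 and 4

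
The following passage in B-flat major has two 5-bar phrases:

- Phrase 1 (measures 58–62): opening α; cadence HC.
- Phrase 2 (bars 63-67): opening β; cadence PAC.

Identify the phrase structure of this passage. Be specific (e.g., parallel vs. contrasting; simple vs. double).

Phrase 1 ends with a half cadence (weaker) and phrase 2 with a perfect authentic cadence (stronger): antecedent + consequent = a period.
The two phrases open with different material (α / β), so the period is contrasting.

contrasting period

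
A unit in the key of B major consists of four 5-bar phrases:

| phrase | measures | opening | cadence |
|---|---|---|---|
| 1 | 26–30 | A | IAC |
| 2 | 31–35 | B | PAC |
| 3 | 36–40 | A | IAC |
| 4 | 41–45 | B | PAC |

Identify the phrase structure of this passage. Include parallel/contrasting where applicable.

repeated period

The cadence pattern IAC–PAC–IAC–PAC is weak–strong twice, and phrases 3–4 restate phrases 1–2: a period heard twice, not a double period (which would end weakly at phrase 2).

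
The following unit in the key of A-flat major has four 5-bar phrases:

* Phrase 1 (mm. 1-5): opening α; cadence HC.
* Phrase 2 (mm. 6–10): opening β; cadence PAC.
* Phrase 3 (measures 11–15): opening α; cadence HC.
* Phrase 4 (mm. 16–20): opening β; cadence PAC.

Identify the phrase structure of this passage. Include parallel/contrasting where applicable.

The cadence pattern HC–PAC–HC–PAC is weak–strong twice, and phrases 3–4 restate phrases 1–2: a period heard twice, not a double period (which would end weakly at phrase 2).

repeated period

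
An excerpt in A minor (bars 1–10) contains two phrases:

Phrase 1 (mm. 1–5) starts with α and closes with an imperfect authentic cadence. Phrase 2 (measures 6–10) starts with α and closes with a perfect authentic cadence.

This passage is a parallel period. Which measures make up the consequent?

measures 6–10

The antecedent is the phrase ending with the weaker cadence (imperfect authentic cadence, phrase 1) and the consequent the one ending more conclusively (perfect authentic cadence, phrase 2); the consequent is mm. 6–10.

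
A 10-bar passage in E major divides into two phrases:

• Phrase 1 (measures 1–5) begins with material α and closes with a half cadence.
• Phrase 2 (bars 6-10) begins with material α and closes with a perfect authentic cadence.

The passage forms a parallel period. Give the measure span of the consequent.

measures 6–10

The phrase ending with the weaker cadence (half cadence) is the antecedent; the one ending more conclusively (perfect authentic cadence) is the consequent. The consequent is measures 6–10.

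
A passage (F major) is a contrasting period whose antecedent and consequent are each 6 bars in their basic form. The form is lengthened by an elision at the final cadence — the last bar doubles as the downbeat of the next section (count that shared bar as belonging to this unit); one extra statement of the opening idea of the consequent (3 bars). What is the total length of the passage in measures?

Basic contrasting period: 6 + 6 = 12 bars.
12 (basic form) + 3 (extra statement) = 15.
The elision shares a bar with the next section but does not change this unit's count.

15 measures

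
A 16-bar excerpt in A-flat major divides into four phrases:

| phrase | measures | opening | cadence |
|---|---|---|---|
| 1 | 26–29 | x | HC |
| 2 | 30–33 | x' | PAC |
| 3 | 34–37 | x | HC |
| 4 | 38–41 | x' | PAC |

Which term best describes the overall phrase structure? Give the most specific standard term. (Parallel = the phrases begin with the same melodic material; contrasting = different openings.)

The cadence pattern HC–PAC–HC–PAC is weak–strong twice, and phrases 3–4 restate phrases 1–2: a period heard twice, not a double period (which would end weakly at phrase 2).

repeated period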